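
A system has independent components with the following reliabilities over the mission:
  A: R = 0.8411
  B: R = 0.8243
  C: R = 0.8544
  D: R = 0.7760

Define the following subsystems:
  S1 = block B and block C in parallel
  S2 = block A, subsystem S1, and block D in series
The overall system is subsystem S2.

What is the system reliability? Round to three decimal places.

0.636

Parallel (B and C): 1 − (1 − 0.82430)(1 − 0.85440) = 0.97442
Series (A, [0.97442], and D): 0.84110 × 0.97442 × 0.77600 = 0.636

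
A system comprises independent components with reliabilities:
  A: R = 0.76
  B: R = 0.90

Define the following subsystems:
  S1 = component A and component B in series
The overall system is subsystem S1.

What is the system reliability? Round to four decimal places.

0.6840

Series (A and B): 0.760000 × 0.900000 = 0.6840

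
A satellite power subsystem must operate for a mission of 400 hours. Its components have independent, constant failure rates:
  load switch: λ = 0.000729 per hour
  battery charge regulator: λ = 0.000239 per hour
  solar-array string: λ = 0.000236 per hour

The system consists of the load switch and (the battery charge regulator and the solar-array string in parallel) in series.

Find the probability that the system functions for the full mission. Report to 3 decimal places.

0.741

R(load switch) = exp(−0.000729 × 400) = 0.74707
R(battery charge regulator) = exp(−0.000239 × 400) = 0.90883
R(solar-array string) = exp(−0.000236 × 400) = 0.90992
Parallel (battery charge regulator and solar-array string): 1 − (1 − 0.90883)(1 − 0.90992) = 0.99179
Series (load switch and [0.99179]): 0.74707 × 0.99179 = 0.741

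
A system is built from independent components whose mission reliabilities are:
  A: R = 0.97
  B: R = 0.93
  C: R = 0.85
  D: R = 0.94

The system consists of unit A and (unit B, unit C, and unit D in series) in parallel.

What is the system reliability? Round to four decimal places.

0.9923

Series (B, C, and D): 0.930000 × 0.850000 × 0.940000 = 0.743070
Parallel (A and [0.743070]): 1 − (1 − 0.970000)(1 − 0.743070) = 0.9923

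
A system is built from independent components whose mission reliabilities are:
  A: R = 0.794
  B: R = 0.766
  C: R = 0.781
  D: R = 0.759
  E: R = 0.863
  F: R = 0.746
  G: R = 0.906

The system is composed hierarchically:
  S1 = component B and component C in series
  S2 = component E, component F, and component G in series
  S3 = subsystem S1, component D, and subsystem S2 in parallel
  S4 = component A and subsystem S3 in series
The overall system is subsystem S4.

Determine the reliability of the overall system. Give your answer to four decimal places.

0.7620

Series (B and C): 0.766000 × 0.781000 = 0.598246
Series (E, F, and G): 0.863000 × 0.746000 × 0.906000 = 0.583281
Parallel ([0.598246], D, and [0.583281]): 1 − (1 − 0.598246)(1 − 0.759000)(1 − 0.583281) = 0.959652
Series (A and [0.959652]): 0.794000 × 0.959652 = 0.7620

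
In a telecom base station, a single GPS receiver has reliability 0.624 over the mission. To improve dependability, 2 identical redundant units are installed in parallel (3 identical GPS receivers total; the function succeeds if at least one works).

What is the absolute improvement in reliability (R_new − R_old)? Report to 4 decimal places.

R_before = 0.624
R_after = 1 − (1 − 0.624)^3 = 0.9468
ΔR = 0.9468 − 0.624 = 0.3228

0.3228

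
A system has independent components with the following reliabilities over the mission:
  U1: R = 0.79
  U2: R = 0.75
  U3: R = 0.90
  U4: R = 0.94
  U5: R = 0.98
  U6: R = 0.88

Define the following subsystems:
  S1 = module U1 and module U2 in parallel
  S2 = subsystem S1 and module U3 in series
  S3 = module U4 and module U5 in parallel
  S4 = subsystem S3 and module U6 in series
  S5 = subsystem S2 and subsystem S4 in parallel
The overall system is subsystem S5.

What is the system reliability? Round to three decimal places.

0.982

Parallel (U1 and U2): 1 − (1 − 0.79000)(1 − 0.75000) = 0.94750
Series ([0.94750] and U3): 0.94750 × 0.90000 = 0.85275
Parallel (U4 and U5): 1 − (1 − 0.94000)(1 − 0.98000) = 0.99880
Series ([0.99880] and U6): 0.99880 × 0.88000 = 0.87894
Parallel ([0.85275] and [0.87894]): 1 − (1 − 0.85275)(1 − 0.87894) = 0.982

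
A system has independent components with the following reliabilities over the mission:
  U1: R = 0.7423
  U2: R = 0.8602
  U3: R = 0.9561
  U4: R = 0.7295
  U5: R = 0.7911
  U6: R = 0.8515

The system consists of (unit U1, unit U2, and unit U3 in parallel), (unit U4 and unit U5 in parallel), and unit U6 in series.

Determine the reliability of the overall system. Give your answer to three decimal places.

0.802

Parallel (U1, U2, and U3): 1 − (1 − 0.74230)(1 − 0.86020)(1 − 0.95610) = 0.99842
Parallel (U4 and U5): 1 − (1 − 0.72950)(1 − 0.79110) = 0.94349
Series ([0.99842], [0.94349], and U6): 0.99842 × 0.94349 × 0.85150 = 0.802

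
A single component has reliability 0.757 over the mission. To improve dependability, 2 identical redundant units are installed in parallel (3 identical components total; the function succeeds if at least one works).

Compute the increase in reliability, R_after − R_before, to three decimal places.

0.229

R_before = 0.757
R_after = 1 − (1 − 0.757)^3 = 0.986
ΔR = 0.986 − 0.757 = 0.229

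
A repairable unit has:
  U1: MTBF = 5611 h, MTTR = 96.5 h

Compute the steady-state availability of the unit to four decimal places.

0.9831

A(U1) = MTBF/(MTBF+MTTR) = 5611/(5611+96.5) = 0.9831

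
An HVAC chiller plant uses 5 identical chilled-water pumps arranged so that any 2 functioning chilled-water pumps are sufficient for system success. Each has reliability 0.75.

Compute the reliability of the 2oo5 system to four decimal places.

0.9844

R = Σ_{i=2}^{5} C(5,i) p^i (1−p)^{5−i} with p = 0.75
C(5,2)·0.75^2·0.25^3 = 0.087891
C(5,3)·0.75^3·0.25^2 = 0.263672
C(5,4)·0.75^4·0.25^1 = 0.395508
C(5,5)·0.75^5·0.25^0 = 0.237305
Sum = 0.9844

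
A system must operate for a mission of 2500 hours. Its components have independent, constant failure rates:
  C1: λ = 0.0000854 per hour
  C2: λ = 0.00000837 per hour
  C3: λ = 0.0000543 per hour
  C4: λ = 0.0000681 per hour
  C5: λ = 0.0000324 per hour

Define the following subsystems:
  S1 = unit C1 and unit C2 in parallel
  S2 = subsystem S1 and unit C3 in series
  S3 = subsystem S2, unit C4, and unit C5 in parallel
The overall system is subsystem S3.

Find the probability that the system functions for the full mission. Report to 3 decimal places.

0.998

R(C1) = exp(−0.0000854 × 2500) = 0.80775
R(C2) = exp(−0.00000837 × 2500) = 0.97929
R(C3) = exp(−0.0000543 × 2500) = 0.87306
R(C4) = exp(−0.0000681 × 2500) = 0.84345
R(C5) = exp(−0.0000324 × 2500) = 0.92219
Parallel (C1 and C2): 1 − (1 − 0.80775)(1 − 0.97929) = 0.99602
Series ([0.99602] and C3): 0.99602 × 0.87306 = 0.86959
Parallel ([0.86959], C4, and C5): 1 − (1 − 0.86959)(1 − 0.84345)(1 − 0.92219) = 0.998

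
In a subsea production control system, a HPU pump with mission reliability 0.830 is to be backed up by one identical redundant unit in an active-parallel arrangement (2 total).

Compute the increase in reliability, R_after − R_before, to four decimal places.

0.1411

R_before = 0.830
R_after = 1 − (1 − 0.830)^2 = 0.9711
ΔR = 0.9711 − 0.830 = 0.1411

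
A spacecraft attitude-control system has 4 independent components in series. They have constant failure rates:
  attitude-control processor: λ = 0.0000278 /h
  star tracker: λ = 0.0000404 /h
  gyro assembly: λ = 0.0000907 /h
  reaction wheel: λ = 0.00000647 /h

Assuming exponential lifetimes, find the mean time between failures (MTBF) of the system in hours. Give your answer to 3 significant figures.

Series of exponential components: λ_sys = Σ λ_i
λ_sys = 0.0000278 + 0.0000404 + 0.0000907 + 0.00000647 = 1.6537e-04 /h
MTBF = 1 / λ_sys = 6050 h

6050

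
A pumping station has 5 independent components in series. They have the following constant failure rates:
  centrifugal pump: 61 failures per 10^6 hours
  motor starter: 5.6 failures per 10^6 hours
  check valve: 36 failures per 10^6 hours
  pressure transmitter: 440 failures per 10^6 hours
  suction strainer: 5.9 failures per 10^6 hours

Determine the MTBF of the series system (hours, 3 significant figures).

Series of exponential components: λ_sys = Σ λ_i
λ_sys = 0.000061 + 0.0000056 + 0.000036 + 0.00044 + 0.0000059 = 5.4850e-04 /h
MTBF = 1 / λ_sys = 1820 h

1820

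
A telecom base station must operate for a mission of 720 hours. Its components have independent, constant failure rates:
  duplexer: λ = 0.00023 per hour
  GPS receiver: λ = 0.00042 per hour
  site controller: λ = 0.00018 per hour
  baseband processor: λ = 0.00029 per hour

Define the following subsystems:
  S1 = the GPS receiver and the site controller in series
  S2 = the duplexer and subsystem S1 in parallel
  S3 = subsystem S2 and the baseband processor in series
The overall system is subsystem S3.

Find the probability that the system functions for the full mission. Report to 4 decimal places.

0.7681

R(duplexer) = exp(−0.00023 × 720) = 0.847385
R(GPS receiver) = exp(−0.00042 × 720) = 0.739042
R(site controller) = exp(−0.00018 × 720) = 0.878447
R(baseband processor) = exp(−0.00029 × 720) = 0.811558
Series (GPS receiver and site controller): 0.739042 × 0.878447 = 0.649209
Parallel (duplexer and [0.649209]): 1 − (1 − 0.847385)(1 − 0.649209) = 0.946464
Series ([0.946464] and baseband processor): 0.946464 × 0.811558 = 0.7681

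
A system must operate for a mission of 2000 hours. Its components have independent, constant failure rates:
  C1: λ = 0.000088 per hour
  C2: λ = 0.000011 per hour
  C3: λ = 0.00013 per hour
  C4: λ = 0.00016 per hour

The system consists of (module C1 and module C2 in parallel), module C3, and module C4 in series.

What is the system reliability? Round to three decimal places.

0.558

R(C1) = exp(−0.000088 × 2000) = 0.83862
R(C2) = exp(−0.000011 × 2000) = 0.97824
R(C3) = exp(−0.00013 × 2000) = 0.77105
R(C4) = exp(−0.00016 × 2000) = 0.72615
Parallel (C1 and C2): 1 − (1 − 0.83862)(1 − 0.97824) = 0.99649
Series ([0.99649], C3, and C4): 0.99649 × 0.77105 × 0.72615 = 0.558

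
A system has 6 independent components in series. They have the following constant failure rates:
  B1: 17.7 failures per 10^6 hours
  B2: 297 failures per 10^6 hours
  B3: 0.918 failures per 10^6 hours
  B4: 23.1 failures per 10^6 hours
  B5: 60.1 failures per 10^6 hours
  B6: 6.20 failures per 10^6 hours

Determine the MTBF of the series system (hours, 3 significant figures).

2470

Series of exponential components: λ_sys = Σ λ_i
λ_sys = 0.0000177 + 0.000297 + 0.000000918 + 0.0000231 + 0.0000601 + 0.00000620 = 4.0502e-04 /h
MTBF = 1 / λ_sys = 2470 h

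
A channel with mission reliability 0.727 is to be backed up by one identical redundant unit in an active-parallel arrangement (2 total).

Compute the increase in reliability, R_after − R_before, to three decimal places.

0.198

R_before = 0.727
R_after = 1 − (1 − 0.727)^2 = 0.925
ΔR = 0.925 − 0.727 = 0.198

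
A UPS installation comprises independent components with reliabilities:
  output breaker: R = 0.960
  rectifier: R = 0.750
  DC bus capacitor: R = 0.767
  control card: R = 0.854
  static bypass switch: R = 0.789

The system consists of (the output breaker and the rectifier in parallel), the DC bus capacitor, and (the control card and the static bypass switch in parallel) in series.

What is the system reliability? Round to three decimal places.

Parallel (output breaker and rectifier): 1 − (1 − 0.96000)(1 − 0.75000) = 0.99000
Parallel (control card and static bypass switch): 1 − (1 − 0.85400)(1 − 0.78900) = 0.96919
Series ([0.99000], DC bus capacitor, and [0.96919]): 0.99000 × 0.76700 × 0.96919 = 0.736

0.736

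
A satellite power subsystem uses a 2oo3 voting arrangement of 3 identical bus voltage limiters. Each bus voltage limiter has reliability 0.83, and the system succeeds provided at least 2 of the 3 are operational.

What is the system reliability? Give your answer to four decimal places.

R = Σ_{i=2}^{3} C(3,i) p^i (1−p)^{3−i} with p = 0.83
C(3,2)·0.83^2·0.17^1 = 0.351339
C(3,3)·0.83^3·0.17^0 = 0.571787
Sum = 0.9231

0.9231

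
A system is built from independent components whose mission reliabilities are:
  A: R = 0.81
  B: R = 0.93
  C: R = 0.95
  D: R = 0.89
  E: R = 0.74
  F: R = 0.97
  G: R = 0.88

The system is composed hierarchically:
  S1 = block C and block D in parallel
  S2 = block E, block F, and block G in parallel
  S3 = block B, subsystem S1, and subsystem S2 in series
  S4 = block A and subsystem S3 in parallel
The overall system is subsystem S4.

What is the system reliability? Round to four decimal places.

Parallel (C and D): 1 − (1 − 0.950000)(1 − 0.890000) = 0.994500
Parallel (E, F, and G): 1 − (1 − 0.740000)(1 − 0.970000)(1 − 0.880000) = 0.999064
Series (B, [0.994500], and [0.999064]): 0.930000 × 0.994500 × 0.999064 = 0.924019
Parallel (A and [0.924019]): 1 − (1 − 0.810000)(1 − 0.924019) = 0.9856

0.9856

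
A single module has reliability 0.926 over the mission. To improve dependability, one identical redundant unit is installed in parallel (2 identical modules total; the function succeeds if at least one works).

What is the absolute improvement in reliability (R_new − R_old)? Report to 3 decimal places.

R_before = 0.926
R_after = 1 − (1 − 0.926)^2 = 0.995
ΔR = 0.995 − 0.926 = 0.069

0.069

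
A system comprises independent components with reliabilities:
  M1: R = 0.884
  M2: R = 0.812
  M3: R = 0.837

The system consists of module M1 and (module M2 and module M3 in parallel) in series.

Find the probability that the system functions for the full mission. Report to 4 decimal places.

0.8569

Parallel (M2 and M3): 1 − (1 − 0.812000)(1 − 0.837000) = 0.969356
Series (M1 and [0.969356]): 0.884000 × 0.969356 = 0.8569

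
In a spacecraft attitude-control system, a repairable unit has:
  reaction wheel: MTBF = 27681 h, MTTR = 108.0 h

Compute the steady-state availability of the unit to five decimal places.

A(reaction wheel) = MTBF/(MTBF+MTTR) = 27681/(27681+108.0) = 0.99611

0.99611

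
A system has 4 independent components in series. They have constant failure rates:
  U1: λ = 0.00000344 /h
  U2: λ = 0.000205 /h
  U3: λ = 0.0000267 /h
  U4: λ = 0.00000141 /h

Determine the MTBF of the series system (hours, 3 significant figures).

Series of exponential components: λ_sys = Σ λ_i
λ_sys = 0.00000344 + 0.000205 + 0.0000267 + 0.00000141 = 2.3655e-04 /h
MTBF = 1 / λ_sys = 4230 h

4230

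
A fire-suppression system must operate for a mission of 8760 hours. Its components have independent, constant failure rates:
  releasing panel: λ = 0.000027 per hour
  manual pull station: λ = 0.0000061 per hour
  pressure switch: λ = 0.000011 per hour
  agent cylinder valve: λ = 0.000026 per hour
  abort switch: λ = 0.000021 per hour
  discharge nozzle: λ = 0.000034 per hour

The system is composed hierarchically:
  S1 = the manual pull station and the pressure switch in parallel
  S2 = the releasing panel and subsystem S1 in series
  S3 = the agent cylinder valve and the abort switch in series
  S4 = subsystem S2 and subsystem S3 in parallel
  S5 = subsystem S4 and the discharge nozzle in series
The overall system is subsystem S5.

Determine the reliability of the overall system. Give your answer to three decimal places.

R(releasing panel) = exp(−0.000027 × 8760) = 0.78937
R(manual pull station) = exp(−0.0000061 × 8760) = 0.94797
R(pressure switch) = exp(−0.000011 × 8760) = 0.90814
R(agent cylinder valve) = exp(−0.000026 × 8760) = 0.79632
R(abort switch) = exp(−0.000021 × 8760) = 0.83197
R(discharge nozzle) = exp(−0.000034 × 8760) = 0.74242
Parallel (manual pull station and pressure switch): 1 − (1 − 0.94797)(1 − 0.90814) = 0.99522
Series (releasing panel and [0.99522]): 0.78937 × 0.99522 = 0.78560
Series (agent cylinder valve and abort switch): 0.79632 × 0.83197 = 0.66251
Parallel ([0.78560] and [0.66251]): 1 − (1 − 0.78560)(1 − 0.66251) = 0.92764
Series ([0.92764] and discharge nozzle): 0.92764 × 0.74242 = 0.689

0.689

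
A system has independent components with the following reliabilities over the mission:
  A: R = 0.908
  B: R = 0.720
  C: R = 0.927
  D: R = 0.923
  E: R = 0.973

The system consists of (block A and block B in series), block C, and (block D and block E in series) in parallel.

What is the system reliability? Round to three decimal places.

0.997

Series (A and B): 0.90800 × 0.72000 = 0.65376
Series (D and E): 0.92300 × 0.97300 = 0.89808
Parallel ([0.65376], C, and [0.89808]): 1 − (1 − 0.65376)(1 − 0.92700)(1 − 0.89808) = 0.997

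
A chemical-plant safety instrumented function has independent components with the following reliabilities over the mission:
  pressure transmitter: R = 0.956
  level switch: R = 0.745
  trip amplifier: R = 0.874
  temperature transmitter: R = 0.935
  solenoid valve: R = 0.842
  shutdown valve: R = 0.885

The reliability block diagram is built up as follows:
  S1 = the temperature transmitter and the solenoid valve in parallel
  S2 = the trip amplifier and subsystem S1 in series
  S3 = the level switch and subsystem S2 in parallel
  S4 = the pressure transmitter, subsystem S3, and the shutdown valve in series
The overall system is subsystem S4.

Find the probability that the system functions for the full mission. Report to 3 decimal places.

Parallel (temperature transmitter and solenoid valve): 1 − (1 − 0.93500)(1 − 0.84200) = 0.98973
Series (trip amplifier and [0.98973]): 0.87400 × 0.98973 = 0.86502
Parallel (level switch and [0.86502]): 1 − (1 − 0.74500)(1 − 0.86502) = 0.96558
Series (pressure transmitter, [0.96558], and shutdown valve): 0.95600 × 0.96558 × 0.88500 = 0.817

0.817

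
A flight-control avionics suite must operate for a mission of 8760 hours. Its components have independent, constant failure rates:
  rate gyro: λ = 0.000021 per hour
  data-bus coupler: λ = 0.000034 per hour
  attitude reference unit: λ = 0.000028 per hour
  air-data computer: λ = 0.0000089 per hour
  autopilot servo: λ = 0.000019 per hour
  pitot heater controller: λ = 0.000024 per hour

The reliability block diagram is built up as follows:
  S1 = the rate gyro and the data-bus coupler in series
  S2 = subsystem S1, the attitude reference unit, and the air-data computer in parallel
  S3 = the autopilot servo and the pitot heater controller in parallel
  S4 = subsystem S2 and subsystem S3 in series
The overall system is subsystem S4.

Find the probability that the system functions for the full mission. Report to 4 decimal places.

0.9649

R(rate gyro) = exp(−0.000021 × 8760) = 0.831969
R(data-bus coupler) = exp(−0.000034 × 8760) = 0.742420
R(attitude reference unit) = exp(−0.000028 × 8760) = 0.782485
R(air-data computer) = exp(−0.0000089 × 8760) = 0.924998
R(autopilot servo) = exp(−0.000019 × 8760) = 0.846674
R(pitot heater controller) = exp(−0.000024 × 8760) = 0.810390
Series (rate gyro and data-bus coupler): 0.831969 × 0.742420 = 0.617670
Parallel ([0.617670], attitude reference unit, and air-data computer): 1 − (1 − 0.617670)(1 − 0.782485)(1 − 0.924998) = 0.993763
Parallel (autopilot servo and pitot heater controller): 1 − (1 − 0.846674)(1 − 0.810390) = 0.970928
Series ([0.993763] and [0.970928]): 0.993763 × 0.970928 = 0.9649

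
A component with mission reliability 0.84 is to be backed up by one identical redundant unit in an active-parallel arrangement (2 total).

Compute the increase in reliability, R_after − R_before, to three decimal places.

0.134

R_before = 0.84
R_after = 1 − (1 − 0.84)^2 = 0.974
ΔR = 0.974 − 0.84 = 0.134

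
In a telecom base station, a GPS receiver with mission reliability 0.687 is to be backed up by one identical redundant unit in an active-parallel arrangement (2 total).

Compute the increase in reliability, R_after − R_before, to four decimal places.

R_before = 0.687
R_after = 1 − (1 − 0.687)^2 = 0.9020
ΔR = 0.9020 − 0.687 = 0.2150

0.2150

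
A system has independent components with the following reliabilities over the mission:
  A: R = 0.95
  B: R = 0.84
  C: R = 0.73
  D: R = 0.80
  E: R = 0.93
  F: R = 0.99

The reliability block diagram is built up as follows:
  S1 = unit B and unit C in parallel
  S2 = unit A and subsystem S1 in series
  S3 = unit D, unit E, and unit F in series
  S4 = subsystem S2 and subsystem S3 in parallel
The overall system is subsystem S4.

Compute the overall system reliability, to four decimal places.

Parallel (B and C): 1 − (1 − 0.840000)(1 − 0.730000) = 0.956800
Series (A and [0.956800]): 0.950000 × 0.956800 = 0.908960
Series (D, E, and F): 0.800000 × 0.930000 × 0.990000 = 0.736560
Parallel ([0.908960] and [0.736560]): 1 − (1 − 0.908960)(1 − 0.736560) = 0.9760

0.9760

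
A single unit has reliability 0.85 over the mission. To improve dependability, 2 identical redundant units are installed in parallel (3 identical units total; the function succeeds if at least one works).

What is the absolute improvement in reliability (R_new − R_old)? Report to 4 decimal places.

R_before = 0.85
R_after = 1 − (1 − 0.85)^3 = 0.9966
ΔR = 0.9966 − 0.85 = 0.1466

0.1466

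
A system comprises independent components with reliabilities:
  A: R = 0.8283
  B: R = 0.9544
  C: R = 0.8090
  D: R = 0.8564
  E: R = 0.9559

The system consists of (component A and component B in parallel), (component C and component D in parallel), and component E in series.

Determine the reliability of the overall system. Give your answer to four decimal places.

Parallel (A and B): 1 − (1 − 0.828300)(1 − 0.954400) = 0.992170
Parallel (C and D): 1 − (1 − 0.809000)(1 − 0.856400) = 0.972572
Series ([0.992170], [0.972572], and E): 0.992170 × 0.972572 × 0.955900 = 0.9224

0.9224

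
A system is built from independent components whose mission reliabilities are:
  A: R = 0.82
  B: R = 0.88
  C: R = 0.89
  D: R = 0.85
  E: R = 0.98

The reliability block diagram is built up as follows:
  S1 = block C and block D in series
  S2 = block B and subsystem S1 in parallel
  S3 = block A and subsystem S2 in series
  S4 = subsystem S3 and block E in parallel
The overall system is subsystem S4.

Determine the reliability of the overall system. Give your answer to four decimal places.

0.9959

Series (C and D): 0.890000 × 0.850000 = 0.756500
Parallel (B and [0.756500]): 1 − (1 − 0.880000)(1 − 0.756500) = 0.970780
Series (A and [0.970780]): 0.820000 × 0.970780 = 0.796040
Parallel ([0.796040] and E): 1 − (1 − 0.796040)(1 − 0.980000) = 0.9959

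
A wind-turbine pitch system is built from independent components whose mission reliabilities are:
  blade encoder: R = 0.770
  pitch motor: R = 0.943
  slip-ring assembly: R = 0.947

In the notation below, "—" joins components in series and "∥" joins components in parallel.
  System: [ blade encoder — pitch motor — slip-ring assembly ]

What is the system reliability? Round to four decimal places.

0.6876

Series (blade encoder, pitch motor, and slip-ring assembly): 0.770000 × 0.943000 × 0.947000 = 0.6876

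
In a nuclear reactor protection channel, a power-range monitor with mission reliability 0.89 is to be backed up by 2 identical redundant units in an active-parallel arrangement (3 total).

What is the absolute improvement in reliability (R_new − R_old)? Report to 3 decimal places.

0.109

R_before = 0.89
R_after = 1 − (1 − 0.89)^3 = 0.999
ΔR = 0.999 − 0.89 = 0.109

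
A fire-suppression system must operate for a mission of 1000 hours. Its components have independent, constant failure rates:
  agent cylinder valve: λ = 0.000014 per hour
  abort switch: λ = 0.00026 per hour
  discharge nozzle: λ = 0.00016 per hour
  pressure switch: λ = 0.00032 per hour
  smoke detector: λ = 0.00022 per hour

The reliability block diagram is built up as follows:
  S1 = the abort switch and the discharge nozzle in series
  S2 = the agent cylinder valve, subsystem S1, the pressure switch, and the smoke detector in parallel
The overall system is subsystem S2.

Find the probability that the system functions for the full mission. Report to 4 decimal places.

0.9997

R(agent cylinder valve) = exp(−0.000014 × 1000) = 0.986098
R(abort switch) = exp(−0.00026 × 1000) = 0.771052
R(discharge nozzle) = exp(−0.00016 × 1000) = 0.852144
R(pressure switch) = exp(−0.00032 × 1000) = 0.726149
R(smoke detector) = exp(−0.00022 × 1000) = 0.802519
Series (abort switch and discharge nozzle): 0.771052 × 0.852144 = 0.657047
Parallel (agent cylinder valve, [0.657047], pressure switch, and smoke detector): 1 − (1 − 0.986098)(1 − 0.657047)(1 − 0.726149)(1 − 0.802519) = 0.9997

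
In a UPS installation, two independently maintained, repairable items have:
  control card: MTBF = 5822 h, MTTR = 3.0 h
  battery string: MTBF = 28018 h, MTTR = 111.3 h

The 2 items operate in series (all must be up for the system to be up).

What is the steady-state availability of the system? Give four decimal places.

0.9955

A(control card) = MTBF/(MTBF+MTTR) = 5822/(5822+3.0) = 0.999485
A(battery string) = MTBF/(MTBF+MTTR) = 28018/(28018+111.3) = 0.996043
Series availability: 0.999485 × 0.996043 = 0.9955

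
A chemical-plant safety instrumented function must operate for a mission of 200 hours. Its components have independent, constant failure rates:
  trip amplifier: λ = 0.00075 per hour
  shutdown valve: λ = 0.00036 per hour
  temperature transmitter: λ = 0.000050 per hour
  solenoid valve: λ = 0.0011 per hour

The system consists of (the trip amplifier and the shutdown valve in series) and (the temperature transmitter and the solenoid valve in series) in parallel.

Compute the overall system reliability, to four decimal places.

0.9591

R(trip amplifier) = exp(−0.00075 × 200) = 0.860708
R(shutdown valve) = exp(−0.00036 × 200) = 0.930531
R(temperature transmitter) = exp(−0.000050 × 200) = 0.990050
R(solenoid valve) = exp(−0.0011 × 200) = 0.802519
Series (trip amplifier and shutdown valve): 0.860708 × 0.930531 = 0.800915
Series (temperature transmitter and solenoid valve): 0.990050 × 0.802519 = 0.794534
Parallel ([0.800915] and [0.794534]): 1 − (1 − 0.800915)(1 − 0.794534) = 0.9591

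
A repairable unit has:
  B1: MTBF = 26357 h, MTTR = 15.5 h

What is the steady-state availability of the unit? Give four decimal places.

0.9994

A(B1) = MTBF/(MTBF+MTTR) = 26357/(26357+15.5) = 0.9994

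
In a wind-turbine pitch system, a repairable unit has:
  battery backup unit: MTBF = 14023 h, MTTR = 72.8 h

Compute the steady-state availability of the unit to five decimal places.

A(battery backup unit) = MTBF/(MTBF+MTTR) = 14023/(14023+72.8) = 0.99484

0.99484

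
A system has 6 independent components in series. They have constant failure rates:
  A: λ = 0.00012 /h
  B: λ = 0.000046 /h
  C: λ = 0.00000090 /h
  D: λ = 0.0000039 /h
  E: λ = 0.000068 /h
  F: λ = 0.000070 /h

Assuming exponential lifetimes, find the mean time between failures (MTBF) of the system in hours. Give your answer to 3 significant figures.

3240

Series of exponential components: λ_sys = Σ λ_i
λ_sys = 0.00012 + 0.000046 + 0.00000090 + 0.0000039 + 0.000068 + 0.000070 = 3.0880e-04 /h
MTBF = 1 / λ_sys = 3240 h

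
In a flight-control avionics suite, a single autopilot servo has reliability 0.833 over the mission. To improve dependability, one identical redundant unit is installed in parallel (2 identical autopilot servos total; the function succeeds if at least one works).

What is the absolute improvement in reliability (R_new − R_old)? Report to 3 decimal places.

0.139

R_before = 0.833
R_after = 1 − (1 − 0.833)^2 = 0.972
ΔR = 0.972 − 0.833 = 0.139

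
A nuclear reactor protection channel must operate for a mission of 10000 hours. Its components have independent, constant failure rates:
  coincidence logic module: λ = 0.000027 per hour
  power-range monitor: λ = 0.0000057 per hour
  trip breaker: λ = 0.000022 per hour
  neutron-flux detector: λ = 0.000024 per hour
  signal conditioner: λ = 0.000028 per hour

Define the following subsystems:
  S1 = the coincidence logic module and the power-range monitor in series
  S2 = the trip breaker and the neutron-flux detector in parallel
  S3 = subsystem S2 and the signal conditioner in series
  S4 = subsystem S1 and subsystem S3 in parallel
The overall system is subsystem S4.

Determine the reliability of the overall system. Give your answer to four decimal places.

R(coincidence logic module) = exp(−0.000027 × 10000) = 0.763379
R(power-range monitor) = exp(−0.0000057 × 10000) = 0.944594
R(trip breaker) = exp(−0.000022 × 10000) = 0.802519
R(neutron-flux detector) = exp(−0.000024 × 10000) = 0.786628
R(signal conditioner) = exp(−0.000028 × 10000) = 0.755784
Series (coincidence logic module and power-range monitor): 0.763379 × 0.944594 = 0.721083
Parallel (trip breaker and neutron-flux detector): 1 − (1 − 0.802519)(1 − 0.786628) = 0.957863
Series ([0.957863] and signal conditioner): 0.957863 × 0.755784 = 0.723938
Parallel ([0.721083] and [0.723938]): 1 − (1 − 0.721083)(1 − 0.723938) = 0.9230

0.9230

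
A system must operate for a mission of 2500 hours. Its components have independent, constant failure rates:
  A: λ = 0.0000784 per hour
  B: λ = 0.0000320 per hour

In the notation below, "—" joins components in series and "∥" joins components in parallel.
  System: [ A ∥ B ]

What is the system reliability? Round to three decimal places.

0.986

R(A) = exp(−0.0000784 × 2500) = 0.82201
R(B) = exp(−0.0000320 × 2500) = 0.92312
Parallel (A and B): 1 − (1 − 0.82201)(1 − 0.92312) = 0.986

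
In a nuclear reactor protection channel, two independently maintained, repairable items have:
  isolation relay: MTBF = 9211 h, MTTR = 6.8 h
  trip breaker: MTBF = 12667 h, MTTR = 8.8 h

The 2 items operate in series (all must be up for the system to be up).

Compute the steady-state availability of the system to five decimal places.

A(isolation relay) = MTBF/(MTBF+MTTR) = 9211/(9211+6.8) = 0.999262
A(trip breaker) = MTBF/(MTBF+MTTR) = 12667/(12667+8.8) = 0.999306
Series availability: 0.999262 × 0.999306 = 0.99857

0.99857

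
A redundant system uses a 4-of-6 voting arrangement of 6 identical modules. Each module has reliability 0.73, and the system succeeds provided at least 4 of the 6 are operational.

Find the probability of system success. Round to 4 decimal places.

R = Σ_{i=4}^{6} C(6,i) p^i (1−p)^{6−i} with p = 0.73
C(6,4)·0.73^4·0.27^2 = 0.310535
C(6,5)·0.73^5·0.27^1 = 0.335838
C(6,6)·0.73^6·0.27^0 = 0.151334
Sum = 0.7977

0.7977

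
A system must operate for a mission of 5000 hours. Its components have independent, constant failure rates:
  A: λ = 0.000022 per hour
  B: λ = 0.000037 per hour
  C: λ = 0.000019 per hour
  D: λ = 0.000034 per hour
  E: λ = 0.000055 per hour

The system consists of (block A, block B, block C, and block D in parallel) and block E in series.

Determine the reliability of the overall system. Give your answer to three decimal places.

R(A) = exp(−0.000022 × 5000) = 0.89583
R(B) = exp(−0.000037 × 5000) = 0.83110
R(C) = exp(−0.000019 × 5000) = 0.90937
R(D) = exp(−0.000034 × 5000) = 0.84366
R(E) = exp(−0.000055 × 5000) = 0.75957
Parallel (A, B, C, and D): 1 − (1 − 0.89583)(1 − 0.83110)(1 − 0.90937)(1 − 0.84366) = 0.99975
Series ([0.99975] and E): 0.99975 × 0.75957 = 0.759

0.759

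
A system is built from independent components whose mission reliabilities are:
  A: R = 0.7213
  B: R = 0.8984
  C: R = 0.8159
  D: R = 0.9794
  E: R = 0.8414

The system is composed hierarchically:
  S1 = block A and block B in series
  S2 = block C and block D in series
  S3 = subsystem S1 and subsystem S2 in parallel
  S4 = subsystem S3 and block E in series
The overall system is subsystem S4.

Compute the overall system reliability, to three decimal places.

0.782

Series (A and B): 0.72130 × 0.89840 = 0.64802
Series (C and D): 0.81590 × 0.97940 = 0.79909
Parallel ([0.64802] and [0.79909]): 1 − (1 − 0.64802)(1 − 0.79909) = 0.92928
Series ([0.92928] and E): 0.92928 × 0.84140 = 0.782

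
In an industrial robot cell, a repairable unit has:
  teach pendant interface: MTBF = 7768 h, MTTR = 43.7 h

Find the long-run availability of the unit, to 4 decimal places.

0.9944

A(teach pendant interface) = MTBF/(MTBF+MTTR) = 7768/(7768+43.7) = 0.9944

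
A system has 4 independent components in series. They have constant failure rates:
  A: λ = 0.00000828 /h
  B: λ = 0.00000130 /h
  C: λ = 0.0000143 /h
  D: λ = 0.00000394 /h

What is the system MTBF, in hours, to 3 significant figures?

35900

Series of exponential components: λ_sys = Σ λ_i
λ_sys = 0.00000828 + 0.00000130 + 0.0000143 + 0.00000394 = 2.7820e-05 /h
MTBF = 1 / λ_sys = 35900 h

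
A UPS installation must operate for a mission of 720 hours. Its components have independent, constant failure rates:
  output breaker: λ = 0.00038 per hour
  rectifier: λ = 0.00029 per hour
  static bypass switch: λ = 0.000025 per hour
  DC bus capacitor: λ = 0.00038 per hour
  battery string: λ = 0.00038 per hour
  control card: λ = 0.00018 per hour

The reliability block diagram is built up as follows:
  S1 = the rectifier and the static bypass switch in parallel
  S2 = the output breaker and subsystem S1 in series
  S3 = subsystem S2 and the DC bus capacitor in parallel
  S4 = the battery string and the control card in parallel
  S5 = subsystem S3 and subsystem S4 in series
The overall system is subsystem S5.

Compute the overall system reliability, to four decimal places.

R(output breaker) = exp(−0.00038 × 720) = 0.760636
R(rectifier) = exp(−0.00029 × 720) = 0.811558
R(static bypass switch) = exp(−0.000025 × 720) = 0.982161
R(DC bus capacitor) = exp(−0.00038 × 720) = 0.760636
R(battery string) = exp(−0.00038 × 720) = 0.760636
R(control card) = exp(−0.00018 × 720) = 0.878447
Parallel (rectifier and static bypass switch): 1 − (1 − 0.811558)(1 − 0.982161) = 0.996638
Series (output breaker and [0.996638]): 0.760636 × 0.996638 = 0.758079
Parallel ([0.758079] and DC bus capacitor): 1 − (1 − 0.758079)(1 − 0.760636) = 0.942093
Parallel (battery string and control card): 1 − (1 − 0.760636)(1 − 0.878447) = 0.970905
Series ([0.942093] and [0.970905]): 0.942093 × 0.970905 = 0.9147

0.9147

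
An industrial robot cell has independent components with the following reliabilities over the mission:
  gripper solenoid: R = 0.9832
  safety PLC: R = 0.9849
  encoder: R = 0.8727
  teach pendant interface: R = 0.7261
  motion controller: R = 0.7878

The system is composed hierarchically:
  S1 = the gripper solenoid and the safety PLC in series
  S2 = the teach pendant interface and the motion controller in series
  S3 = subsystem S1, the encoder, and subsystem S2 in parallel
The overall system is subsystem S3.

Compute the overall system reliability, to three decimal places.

Series (gripper solenoid and safety PLC): 0.98320 × 0.98490 = 0.96835
Series (teach pendant interface and motion controller): 0.72610 × 0.78780 = 0.57202
Parallel ([0.96835], encoder, and [0.57202]): 1 − (1 − 0.96835)(1 − 0.87270)(1 − 0.57202) = 0.998

0.998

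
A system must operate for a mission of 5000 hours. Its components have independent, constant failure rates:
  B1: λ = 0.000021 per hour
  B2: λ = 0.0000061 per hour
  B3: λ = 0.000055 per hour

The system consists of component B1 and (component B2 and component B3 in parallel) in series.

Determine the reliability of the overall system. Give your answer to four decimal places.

R(B1) = exp(−0.000021 × 5000) = 0.900325
R(B2) = exp(−0.0000061 × 5000) = 0.969960
R(B3) = exp(−0.000055 × 5000) = 0.759572
Parallel (B2 and B3): 1 − (1 − 0.969960)(1 − 0.759572) = 0.992778
Series (B1 and [0.992778]): 0.900325 × 0.992778 = 0.8938

0.8938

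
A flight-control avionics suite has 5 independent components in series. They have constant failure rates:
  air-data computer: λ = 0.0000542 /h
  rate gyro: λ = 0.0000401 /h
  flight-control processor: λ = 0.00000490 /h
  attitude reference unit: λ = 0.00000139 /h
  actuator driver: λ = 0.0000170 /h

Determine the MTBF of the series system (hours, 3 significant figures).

Series of exponential components: λ_sys = Σ λ_i
λ_sys = 0.0000542 + 0.0000401 + 0.00000490 + 0.00000139 + 0.0000170 = 1.1759e-04 /h
MTBF = 1 / λ_sys = 8500 h

8500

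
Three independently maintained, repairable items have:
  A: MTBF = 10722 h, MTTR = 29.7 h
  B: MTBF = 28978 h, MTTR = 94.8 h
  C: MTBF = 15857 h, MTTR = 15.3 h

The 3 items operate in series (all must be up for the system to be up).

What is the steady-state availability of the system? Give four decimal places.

0.9930

A(A) = MTBF/(MTBF+MTTR) = 10722/(10722+29.7) = 0.997238
A(B) = MTBF/(MTBF+MTTR) = 28978/(28978+94.8) = 0.996739
A(C) = MTBF/(MTBF+MTTR) = 15857/(15857+15.3) = 0.999036
Series availability: 0.997238 × 0.996739 × 0.999036 = 0.9930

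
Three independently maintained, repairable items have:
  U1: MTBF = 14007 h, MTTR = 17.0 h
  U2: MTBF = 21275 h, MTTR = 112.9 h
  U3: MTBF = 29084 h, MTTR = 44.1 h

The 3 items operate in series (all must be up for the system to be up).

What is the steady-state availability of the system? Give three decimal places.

0.992

A(U1) = MTBF/(MTBF+MTTR) = 14007/(14007+17.0) = 0.998788
A(U2) = MTBF/(MTBF+MTTR) = 21275/(21275+112.9) = 0.994721
A(U3) = MTBF/(MTBF+MTTR) = 29084/(29084+44.1) = 0.998486
Series availability: 0.998788 × 0.994721 × 0.998486 = 0.992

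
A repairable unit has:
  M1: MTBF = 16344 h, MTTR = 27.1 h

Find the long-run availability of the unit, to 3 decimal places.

A(M1) = MTBF/(MTBF+MTTR) = 16344/(16344+27.1) = 0.998

0.998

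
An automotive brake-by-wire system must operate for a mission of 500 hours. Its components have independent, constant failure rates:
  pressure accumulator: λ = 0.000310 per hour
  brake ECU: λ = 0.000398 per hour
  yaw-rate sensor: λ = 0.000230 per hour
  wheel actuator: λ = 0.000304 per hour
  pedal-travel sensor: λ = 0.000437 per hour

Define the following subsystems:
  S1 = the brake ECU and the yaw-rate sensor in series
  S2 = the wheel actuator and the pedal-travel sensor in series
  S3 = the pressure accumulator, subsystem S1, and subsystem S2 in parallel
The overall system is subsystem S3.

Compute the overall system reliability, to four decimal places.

0.9880

R(pressure accumulator) = exp(−0.000310 × 500) = 0.856415
R(brake ECU) = exp(−0.000398 × 500) = 0.819550
R(yaw-rate sensor) = exp(−0.000230 × 500) = 0.891366
R(wheel actuator) = exp(−0.000304 × 500) = 0.858988
R(pedal-travel sensor) = exp(−0.000437 × 500) = 0.803723
Series (brake ECU and yaw-rate sensor): 0.819550 × 0.891366 = 0.730519
Series (wheel actuator and pedal-travel sensor): 0.858988 × 0.803723 = 0.690388
Parallel (pressure accumulator, [0.730519], and [0.690388]): 1 − (1 − 0.856415)(1 − 0.730519)(1 − 0.690388) = 0.9880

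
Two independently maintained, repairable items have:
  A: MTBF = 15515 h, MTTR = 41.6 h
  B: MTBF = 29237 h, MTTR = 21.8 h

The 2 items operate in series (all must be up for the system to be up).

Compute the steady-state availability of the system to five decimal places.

A(A) = MTBF/(MTBF+MTTR) = 15515/(15515+41.6) = 0.997326
A(B) = MTBF/(MTBF+MTTR) = 29237/(29237+21.8) = 0.999255
Series availability: 0.997326 × 0.999255 = 0.99658

0.99658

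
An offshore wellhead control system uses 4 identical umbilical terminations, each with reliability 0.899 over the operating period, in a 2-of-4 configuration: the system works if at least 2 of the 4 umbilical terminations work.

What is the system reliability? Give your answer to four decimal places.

0.9962

R = Σ_{i=2}^{4} C(4,i) p^i (1−p)^{4−i} with p = 0.899
C(4,2)·0.899^2·0.101^2 = 0.049467
C(4,3)·0.899^3·0.101^1 = 0.293535
C(4,4)·0.899^4·0.101^0 = 0.653189
Sum = 0.9962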